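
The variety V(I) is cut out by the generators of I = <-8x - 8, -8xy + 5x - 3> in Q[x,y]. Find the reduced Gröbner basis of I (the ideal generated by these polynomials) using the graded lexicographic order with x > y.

Buchberger's algorithm terminates because the ascending chain of leading-term ideals stabilizes.

f_1 = -8x - 8, LT = x.
f_2 = -8xy + 5x - 3, LT = xy.

S(f_1,f_2): lcm = xy. S = 5/8x + y - 3/8.
  leading term x: subtract (-5/64)·f_1 from 5/8x + y - 3/8 → y - 1
  leading term y: no divisor's leading term divides it; move y to the remainder.
  leading term 1: no divisor's leading term divides it; move -1 to the remainder.
  remainder y - 1 ≠ 0; add g_3 = y - 1 to the basis.

The other S-polynomials (S(f_1,g_3), S(f_2,g_3)) all reduce to 0 modulo the current basis, so we have a Gröbner basis.
Inter-reduce: drop elements whose leading term is divisible by another's, tail-reduce, and make monic.

G = {x + 1, y - 1}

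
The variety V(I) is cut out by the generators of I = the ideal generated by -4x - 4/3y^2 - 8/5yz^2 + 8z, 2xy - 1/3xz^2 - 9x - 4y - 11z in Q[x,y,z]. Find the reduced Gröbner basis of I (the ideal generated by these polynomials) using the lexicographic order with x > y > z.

G = {x + 1/3y^2 + 2/5yz^2 - 2z, y^3 + 31/30y^2z^2 - 9/2y^2 - 1/5yz^4 - 27/5yz^2 - 6yz + 6y + z^3 + 87/2z}

The reduced Gröbner basis is the canonical form of the ideal for this ordering.

f_1 = -4x - 4/3y^2 - 8/5yz^2 + 8z, LT = x.
f_2 = 2xy - 1/3xz^2 - 9x - 4y - 11z, LT = xy.

S(f_1,f_2): lcm = xy. S = 1/6xz^2 + 9/2x + 1/3y^3 + 2/5y^2z^2 - 2yz + 2y + 11/2z.
  leading term xz^2: subtract (-1/24z^2)·f_1 from 1/6xz^2 + 9/2x + 1/3y^3 + 2/5y^2z^2 - 2yz + 2y + 11/2z → 9/2x + 1/3y^3 + 31/90y^2z^2 - 1/15yz^4 - 2yz + 2y + 1/3z^3 + 11/2z
  leading term x: subtract (-9/8)·f_1 from 9/2x + 1/3y^3 + 31/90y^2z^2 - 1/15yz^4 - 2yz + 2y + 1/3z^3 + 11/2z → 1/3y^3 + 31/90y^2z^2 - 3/2y^2 - 1/15yz^4 - 9/5yz^2 - 2yz + 2y + 1/3z^3 + 29/2z
  leading term y^3: no divisor's leading term divides it; move 1/3y^3 to the remainder.
  leading term y^2z^2: no divisor's leading term divides it; move 31/90y^2z^2 to the remainder.
  leading term y^2: no divisor's leading term divides it; move -3/2y^2 to the remainder.
  leading term yz^4: no divisor's leading term divides it; move -1/15yz^4 to the remainder.
  leading term yz^2: no divisor's leading term divides it; move -9/5yz^2 to the remainder.
  leading term yz: no divisor's leading term divides it; move -2yz to the remainder.
  leading term y: no divisor's leading term divides it; move 2y to the remainder.
  leading term z^3: no divisor's leading term divides it; move 1/3z^3 to the remainder.
  leading term z: no divisor's leading term divides it; move 29/2z to the remainder.
  remainder 1/3y^3 + 31/90y^2z^2 - 3/2y^2 - 1/15yz^4 - 9/5yz^2 - 2yz + 2y + 1/3z^3 + 29/2z ≠ 0; add g_3 = 1/3y^3 + 31/90y^2z^2 - 3/2y^2 - 1/15yz^4 - 9/5yz^2 - 2yz + 2y + 1/3z^3 + 29/2z to the basis.

The other S-polynomials (S(f_1,g_3), S(f_2,g_3)) all reduce to 0 modulo the current basis, so we have a Gröbner basis.
Inter-reduce: drop elements whose leading term is divisible by another's, tail-reduce, and make monic.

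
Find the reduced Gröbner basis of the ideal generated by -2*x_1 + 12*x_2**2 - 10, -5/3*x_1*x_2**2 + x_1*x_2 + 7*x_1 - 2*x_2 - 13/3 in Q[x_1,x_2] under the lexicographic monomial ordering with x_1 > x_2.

This is the nonlinear analogue of row-reducing a linear system.

f_1 = -2*x_1 + 12*x_2**2 - 10, LT = x_1.
f_2 = -5/3*x_1*x_2**2 + x_1*x_2 + 7*x_1 - 2*x_2 - 13/3, LT = x_1*x_2**2.

S(f_1,f_2): lcm = x_1*x_2**2. S = 3/5*x_1*x_2 + 21/5*x_1 - 6*x_2**4 + 5*x_2**2 - 6/5*x_2 - 13/5.
  leading term x_1*x_2: subtract (-3/10*x_2)·f_1 from 3/5*x_1*x_2 + 21/5*x_1 - 6*x_2**4 + 5*x_2**2 - 6/5*x_2 - 13/5 → 21/5*x_1 - 6*x_2**4 + 18/5*x_2**3 + 5*x_2**2 - 21/5*x_2 - 13/5
  leading term x_1: subtract (-21/10)·f_1 from 21/5*x_1 - 6*x_2**4 + 18/5*x_2**3 + 5*x_2**2 - 21/5*x_2 - 13/5 → -6*x_2**4 + 18/5*x_2**3 + 151/5*x_2**2 - 21/5*x_2 - 118/5
  leading term x_2**4: no divisor's leading term divides it; move -6*x_2**4 to the remainder.
  leading term x_2**3: no divisor's leading term divides it; move 18/5*x_2**3 to the remainder.
  leading term x_2**2: no divisor's leading term divides it; move 151/5*x_2**2 to the remainder.
  leading term x_2: no divisor's leading term divides it; move -21/5*x_2 to the remainder.
  leading term 1: no divisor's leading term divides it; move -118/5 to the remainder.
  remainder -6*x_2**4 + 18/5*x_2**3 + 151/5*x_2**2 - 21/5*x_2 - 118/5 ≠ 0; add g_3 = -6*x_2**4 + 18/5*x_2**3 + 151/5*x_2**2 - 21/5*x_2 - 118/5 to the basis.

S(f_1,g_3): leading monomials are coprime, so the S-polynomial reduces to 0 (Buchberger's first criterion).
S(f_2,g_3): lcm = x_1*x_2**4. S = 5/6*x_1*x_2**2 - 7/10*x_1*x_2 - 59/15*x_1 + 6/5*x_2**3 + 13/5*x_2**2.
  leading term x_1*x_2**2: subtract (-5/12*x_2**2)·f_1 from 5/6*x_1*x_2**2 - 7/10*x_1*x_2 - 59/15*x_1 + 6/5*x_2**3 + 13/5*x_2**2 → -7/10*x_1*x_2 - 59/15*x_1 + 5*x_2**4 + 6/5*x_2**3 - 47/30*x_2**2
  leading term x_1*x_2: subtract (7/20*x_2)·f_1 from -7/10*x_1*x_2 - 59/15*x_1 + 5*x_2**4 + 6/5*x_2**3 - 47/30*x_2**2 → -59/15*x_1 + 5*x_2**4 - 3*x_2**3 - 47/30*x_2**2 + 7/2*x_2
  leading term x_1: subtract (59/30)·f_1 from -59/15*x_1 + 5*x_2**4 - 3*x_2**3 - 47/30*x_2**2 + 7/2*x_2 → 5*x_2**4 - 3*x_2**3 - 151/6*x_2**2 + 7/2*x_2 + 59/3
  leading term x_2**4: subtract (-5/6)·g_3 from 5*x_2**4 - 3*x_2**3 - 151/6*x_2**2 + 7/2*x_2 + 59/3 → 0
  remainder 0.

Every S-polynomial of the final basis reduces to 0, so we have a Gröbner basis.
Inter-reduce: drop elements whose leading term is divisible by another's, tail-reduce, and make monic.

G = {x_1 - 6*x_2**2 + 5, x_2**4 - 3/5*x_2**3 - 151/30*x_2**2 + 7/10*x_2 + 59/15}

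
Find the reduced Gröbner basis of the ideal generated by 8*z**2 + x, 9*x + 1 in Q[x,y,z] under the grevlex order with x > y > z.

This is the nonlinear analogue of row-reducing a linear system.

f_1 = 8*z**2 + x, LT = z**2.
f_2 = 9*x + 1, LT = x.

The S-polynomials (S(f_1,f_2)) all reduce to 0 modulo the current basis, so we have a Gröbner basis.

G = {z**2 - 1/72, x + 1/9}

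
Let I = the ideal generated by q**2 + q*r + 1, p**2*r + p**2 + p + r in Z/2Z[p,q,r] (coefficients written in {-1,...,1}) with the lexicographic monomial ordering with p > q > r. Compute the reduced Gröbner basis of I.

G = {p**2*r + p**2 + p + r, q**2 + q*r + 1}

The reduced Gröbner basis is the canonical form of the ideal for this ordering.

f_1 = q**2 + q*r + 1, LT = q**2.
f_2 = p**2*r + p**2 + p + r, LT = p**2*r.

S(f_1,f_2): leading monomials are coprime, so the S-polynomial reduces to 0 (Buchberger's first criterion).
Every S-polynomial of the final basis reduces to 0, so we have a Gröbner basis.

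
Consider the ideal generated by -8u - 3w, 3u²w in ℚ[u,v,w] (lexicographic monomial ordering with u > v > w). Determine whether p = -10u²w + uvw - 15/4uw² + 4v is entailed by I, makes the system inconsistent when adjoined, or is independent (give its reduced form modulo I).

-10u²w + uvw - 15/4uw² + 4v is independent of I; its normal form modulo I is -⅜vw² + 4v.

First compute the reduced Gröbner basis of I by Buchberger's algorithm.
f_1 = -8u - 3w, LT = u.
f_2 = 3u²w, LT = u²w.

S(f_1,f_2): lcm = u²w. S = ⅜uw².
  leading term uw²: subtract (-3/64w²)·f_1 from ⅜uw² → -9/64w³
  leading term w³: no divisor's leading term divides it; move -9/64w³ to the remainder.
  remainder -9/64w³ ≠ 0; add h_3 = -9/64w³ to the basis.

The other S-polynomials (S(f_1,h_3), S(f_2,h_3)) all reduce to 0 modulo the current basis, so we have a Gröbner basis.
Inter-reduce: drop elements whose leading term is divisible by another's, tail-reduce, and make monic.
Reduced Gröbner basis: {u + ⅜w, w³}.
Label its elements g_1 = u + ⅜w, g_2 = w³.

Reduce p = -10u²w + uvw - 15/4uw² + 4v modulo G:
  leading term u²w: subtract (-10uw)·g_1 from -10u²w + uvw - 15/4uw² + 4v → uvw + 4v
  leading term uvw: subtract (vw)·g_1 from uvw + 4v → -⅜vw² + 4v
  leading term vw²: no divisor's leading term divides it; move -⅜vw² to the remainder.
  leading term v: no divisor's leading term divides it; move 4v to the remainder.
  normal form = -⅜vw² + 4v.
The normal form is nonzero, so p ∉ I. Since p minus its normal form lies in I, I + (p) = I + (r) where r = -⅜vw² + 4v; decide whether this ideal is the whole ring.
Run Buchberger on G together with r (pairs among the g_i already reduce to 0 since G is a Gröbner basis):
g_1 = u + ⅜w, LT = u.
g_2 = w³, LT = w³.
r = -⅜vw² + 4v, LT = vw².

S(g_2,r): lcm = vw³. S = 32/3vw.
  leading term vw: no divisor's leading term divides it; move 32/3vw to the remainder.
  remainder 32/3vw ≠ 0; add m_4 = 32/3vw to the basis.

S(r,m_4): lcm = vw². S = -32/3v.
  leading term v: no divisor's leading term divides it; move -32/3v to the remainder.
  remainder -32/3v ≠ 0; add m_5 = -32/3v to the basis.

The other S-polynomials (S(g_1,g_2), S(g_1,r), S(g_1,m_4), S(g_2,m_4), S(g_1,m_5), S(g_2,m_5), S(r,m_5), S(m_4,m_5)) all reduce to 0 modulo the current basis, so we have a Gröbner basis.
Inter-reduce: drop elements whose leading term is divisible by another's, tail-reduce, and make monic.
Reduced Gröbner basis: {u + ⅜w, v, w³}.
The reduced Gröbner basis of I + (p) is {u + ⅜w, v, w³} ≠ {1}, a proper ideal, so the enlarged system stays consistent: p is independent of I, with normal form -⅜vw² + 4v.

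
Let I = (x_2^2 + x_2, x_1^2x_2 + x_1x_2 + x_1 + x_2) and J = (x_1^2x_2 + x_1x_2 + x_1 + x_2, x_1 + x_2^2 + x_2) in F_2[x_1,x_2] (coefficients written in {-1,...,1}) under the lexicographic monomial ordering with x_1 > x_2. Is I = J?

No, the ideals differ.

Equality of ideals is decidable: compute both reduced Gröbner bases (unique for the ordering) and check whether they agree.
Buchberger on the first generating set:
f_1 = x_2^2 + x_2, LT = x_2^2.
f_2 = x_1^2x_2 + x_1x_2 + x_1 + x_2, LT = x_1^2x_2.

S(f_1,f_2): lcm = x_1^2x_2^2. S = x_1^2x_2 + x_1x_2^2 + x_1x_2 + x_2^2.
  leading term x_1^2x_2: subtract (1)·f_2 from x_1^2x_2 + x_1x_2^2 + x_1x_2 + x_2^2 → x_1x_2^2 + x_1 + x_2^2 + x_2
  leading term x_1x_2^2: subtract (x_1)·f_1 from x_1x_2^2 + x_1 + x_2^2 + x_2 → x_1x_2 + x_1 + x_2^2 + x_2
  leading term x_1x_2: no divisor's leading term divides it; move x_1x_2 to the remainder.
  leading term x_1: no divisor's leading term divides it; move x_1 to the remainder.
  leading term x_2^2: subtract (1)·f_1 from x_2^2 + x_2 → 0
  remainder x_1x_2 + x_1 ≠ 0; add g_3 = x_1x_2 + x_1 to the basis.

S(f_2,g_3): lcm = x_1^2x_2. S = x_1^2 + x_1x_2 + x_1 + x_2.
  leading term x_1^2: no divisor's leading term divides it; move x_1^2 to the remainder.
  leading term x_1x_2: subtract (1)·g_3 from x_1x_2 + x_1 + x_2 → x_2
  leading term x_2: no divisor's leading term divides it; move x_2 to the remainder.
  remainder x_1^2 + x_2 ≠ 0; add g_4 = x_1^2 + x_2 to the basis.

The other S-polynomials (S(f_1,g_3), S(f_1,g_4), S(f_2,g_4), S(g_3,g_4)) all reduce to 0 modulo the current basis, so we have a Gröbner basis.
Inter-reduce: drop elements whose leading term is divisible by another's, tail-reduce, and make monic.
Reduced Gröbner basis: {x_1^2 + x_2, x_1x_2 + x_1, x_2^2 + x_2}.

Buchberger on the second generating set:
h_1 = x_1^2x_2 + x_1x_2 + x_1 + x_2, LT = x_1^2x_2.
h_2 = x_1 + x_2^2 + x_2, LT = x_1.

S(h_1,h_2): lcm = x_1^2x_2. S = x_1x_2^3 + x_1x_2^2 + x_1x_2 + x_1 + x_2.
  leading term x_1x_2^3: subtract (x_2^3)·h_2 from x_1x_2^3 + x_1x_2^2 + x_1x_2 + x_1 + x_2 → x_1x_2^2 + x_1x_2 + x_1 + x_2^5 + x_2^4 + x_2
  leading term x_1x_2^2: subtract (x_2^2)·h_2 from x_1x_2^2 + x_1x_2 + x_1 + x_2^5 + x_2^4 + x_2 → x_1x_2 + x_1 + x_2^5 + x_2^3 + x_2
  leading term x_1x_2: subtract (x_2)·h_2 from x_1x_2 + x_1 + x_2^5 + x_2^3 + x_2 → x_1 + x_2^5 + x_2^2 + x_2
  leading term x_1: subtract (1)·h_2 from x_1 + x_2^5 + x_2^2 + x_2 → x_2^5
  leading term x_2^5: no divisor's leading term divides it; move x_2^5 to the remainder.
  remainder x_2^5 ≠ 0; add k_3 = x_2^5 to the basis.

The other S-polynomials (S(h_1,k_3), S(h_2,k_3)) all reduce to 0 modulo the current basis, so we have a Gröbner basis.
Inter-reduce: drop elements whose leading term is divisible by another's, tail-reduce, and make monic.
Reduced Gröbner basis: {x_1 + x_2^2 + x_2, x_2^5}.

The bases are distinct; the ideals are different.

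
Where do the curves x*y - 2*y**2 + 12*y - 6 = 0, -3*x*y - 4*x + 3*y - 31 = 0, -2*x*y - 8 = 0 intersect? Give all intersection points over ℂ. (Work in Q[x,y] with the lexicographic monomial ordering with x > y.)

Compute a lex Gröbner basis by Buchberger's algorithm.
f_1 = x*y - 2*y**2 + 12*y - 6, LT = x*y.
f_2 = -3*x*y - 4*x + 3*y - 31, LT = x*y.
f_3 = -2*x*y - 8, LT = x*y.

S(f_1,f_2): lcm = x*y. S = -4/3*x - 2*y**2 + 13*y - 49/3.
  reduce S modulo (f_1, f_2, f_3):
  remainder -4/3*x - 2*y**2 + 13*y - 49/3 ≠ 0; add h_4 = -4/3*x - 2*y**2 + 13*y - 49/3 to the basis.

S(f_1,f_3): lcm = x*y. S = -2*y**2 + 12*y - 10.
  reduce S modulo (f_1, f_2, f_3, h_4):
  remainder -2*y**2 + 12*y - 10 ≠ 0; add h_5 = -2*y**2 + 12*y - 10 to the basis.

S(f_1,h_4): lcm = x*y. S = -3/2*y**3 + 31/4*y**2 - 1/4*y - 6.
  reduce S modulo (f_1, f_2, f_3, h_4, h_5):
  remainder -1/4*y + 1/4 ≠ 0; add h_6 = -1/4*y + 1/4 to the basis.

The other S-polynomials (S(f_2,f_3), S(f_2,h_4), S(f_3,h_4), S(f_1,h_5), S(f_2,h_5), S(f_3,h_5), S(h_4,h_5), S(f_1,h_6), S(f_2,h_6), S(f_3,h_6), S(h_4,h_6), S(h_5,h_6)) all reduce to 0 modulo the current basis, so we have a Gröbner basis.
Inter-reduce: drop elements whose leading term is divisible by another's, tail-reduce, and make monic.
Reduced Gröbner basis: {x + 4, y - 1}.

A lex Gröbner basis eliminates variables successively. Here y - 1 depends only on y, with roots {1}; lifting each root through the earlier basis elements recovers the full solutions.
  y = 1: the earlier basis element becomes x + 4 = 0, giving x = -4 — point (-4, 1).

{(-4, 1)}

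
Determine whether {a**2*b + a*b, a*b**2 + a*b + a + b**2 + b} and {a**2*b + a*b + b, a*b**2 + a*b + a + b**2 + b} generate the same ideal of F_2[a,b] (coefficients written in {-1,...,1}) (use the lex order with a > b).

Two ideals are equal iff their reduced Gröbner bases coincide (the reduced basis is unique for a fixed ordering).
Buchberger on the first generating set:
f_1 = a**2*b + a*b, LT = a**2*b.
f_2 = a*b**2 + a*b + a + b**2 + b, LT = a*b**2.

S(f_1,f_2): lcm = a**2*b**2. S = a**2*b + a**2 + a*b.
  reduce S modulo (f_1, f_2):
  remainder a**2 ≠ 0; add g_3 = a**2 to the basis.

S(f_1,g_3): lcm = a**2*b. S = a*b.
  reduce S modulo (f_1, f_2, g_3):
  remainder a*b ≠ 0; add g_4 = a*b to the basis.

S(f_2,g_3): lcm = a**2*b**2. S = a**2*b + a**2 + a*b**2 + a*b.
  reduce S modulo (f_1, f_2, g_3, g_4):
  remainder a + b**2 + b ≠ 0; add g_5 = a + b**2 + b to the basis.

S(f_1,g_5): lcm = a**2*b. S = a*b**3 + a*b**2 + a*b.
  reduce S modulo (f_1, f_2, g_3, g_4, g_5):
  remainder b**3 + b**2 ≠ 0; add g_6 = b**3 + b**2 to the basis.

The other S-polynomials (S(f_1,g_4), S(f_2,g_4), S(g_3,g_4), S(f_2,g_5), S(g_3,g_5), S(g_4,g_5), S(f_1,g_6), S(f_2,g_6), S(g_3,g_6), S(g_4,g_6), S(g_5,g_6)) all reduce to 0 modulo the current basis, so we have a Gröbner basis.
Inter-reduce: drop elements whose leading term is divisible by another's, tail-reduce, and make monic.
Reduced Gröbner basis: {a + b**2 + b, b**3 + b**2}.

Buchberger on the second generating set:
h_1 = a**2*b + a*b + b, LT = a**2*b.
h_2 = a*b**2 + a*b + a + b**2 + b, LT = a*b**2.

S(h_1,h_2): lcm = a**2*b**2. S = a**2*b + a**2 + a*b + b**2.
  reduce S modulo (h_1, h_2):
  remainder a**2 + b**2 + b ≠ 0; add k_3 = a**2 + b**2 + b to the basis.

S(h_1,k_3): lcm = a**2*b. S = a*b + b**3 + b**2 + b.
  reduce S modulo (h_1, h_2, k_3):
  remainder a*b + b**3 + b**2 + b ≠ 0; add k_4 = a*b + b**3 + b**2 + b to the basis.

S(h_2,k_3): lcm = a**2*b**2. S = a**2*b + a**2 + a*b**2 + a*b + b**4 + b**3.
  reduce S modulo (h_1, h_2, k_3, k_4):
  remainder a + b**4 + b**2 ≠ 0; add k_5 = a + b**4 + b**2 to the basis.

S(h_1,k_5): lcm = a**2*b. S = a*b**5 + a*b**3 + a*b + b.
  reduce S modulo (h_1, h_2, k_3, k_4, k_5):
  remainder b**5 + b**2 + b ≠ 0; add k_6 = b**5 + b**2 + b to the basis.

The other S-polynomials (S(h_1,k_4), S(h_2,k_4), S(k_3,k_4), S(h_2,k_5), S(k_3,k_5), S(k_4,k_5), S(h_1,k_6), S(h_2,k_6), S(k_3,k_6), S(k_4,k_6), S(k_5,k_6)) all reduce to 0 modulo the current basis, so we have a Gröbner basis.
Inter-reduce: drop elements whose leading term is divisible by another's, tail-reduce, and make monic.
Reduced Gröbner basis: {a + b**4 + b**2, b**5 + b**2 + b}.

The bases are distinct; the ideals are different.

No, the ideals differ.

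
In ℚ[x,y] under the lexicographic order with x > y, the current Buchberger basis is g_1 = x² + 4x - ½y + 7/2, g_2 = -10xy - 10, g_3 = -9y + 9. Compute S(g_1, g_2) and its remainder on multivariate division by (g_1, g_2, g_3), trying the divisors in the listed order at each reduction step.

lcm(LM(g_1), LM(g_2)) = x²y.
S = (lcm/LT(g_1))·g_1 − (lcm/LT(g_2))·g_2 = 4xy - x - ½y² + 7/2y.
Reduce S modulo (g_1, g_2, g_3) in that order:
  leading term xy: subtract (-⅖)·g_2 from 4xy - x - ½y² + 7/2y → -x - ½y² + 7/2y - 4
  leading term x: no divisor's leading term divides it; move -x to the remainder.
  leading term y²: subtract (1/18y)·g_3 from -½y² + 7/2y - 4 → 3y - 4
  leading term y: subtract (-⅓)·g_3 from 3y - 4 → -1
  leading term 1: no divisor's leading term divides it; move -1 to the remainder.
The remainder -x - 1 is nonzero, so it would be added as the next basis element.
An S-polynomial is built so that the two leading terms cancel; whether anything survives reduction is exactly the Gröbner-basis criterion.

S(g_1, g_2) = 4xy - x - ½y² + 7/2y; remainder on division = -x - 1.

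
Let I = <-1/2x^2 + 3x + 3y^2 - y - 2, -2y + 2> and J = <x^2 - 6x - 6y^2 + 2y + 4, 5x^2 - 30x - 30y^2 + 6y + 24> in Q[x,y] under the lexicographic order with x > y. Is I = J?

For a fixed monomial order, each ideal has a unique reduced Gröbner basis; comparing bases decides equality.
Buchberger on the first generating set:
f_1 = -1/2x^2 + 3x + 3y^2 - y - 2, LT = x^2.
f_2 = -2y + 2, LT = y.

The S-polynomials (S(f_1,f_2)) all reduce to 0 modulo the current basis, so we have a Gröbner basis.
Inter-reduce: drop elements whose leading term is divisible by another's, tail-reduce, and make monic.
Reduced Gröbner basis: {x^2 - 6x, y - 1}.

Buchberger on the second generating set:
h_1 = x^2 - 6x - 6y^2 + 2y + 4, LT = x^2.
h_2 = 5x^2 - 30x - 30y^2 + 6y + 24, LT = x^2.

S(h_1,h_2): lcm = x^2. S = 4/5y - 4/5.
  leading term y: no divisor's leading term divides it; move 4/5y to the remainder.
  leading term 1: no divisor's leading term divides it; move -4/5 to the remainder.
  remainder 4/5y - 4/5 ≠ 0; add k_3 = 4/5y - 4/5 to the basis.

The other S-polynomials (S(h_1,k_3), S(h_2,k_3)) all reduce to 0 modulo the current basis, so we have a Gröbner basis.
Inter-reduce: drop elements whose leading term is divisible by another's, tail-reduce, and make monic.
Reduced Gröbner basis: {x^2 - 6x, y - 1}.

The two bases agree; hence the ideals are identical.

Yes, the ideals are equal.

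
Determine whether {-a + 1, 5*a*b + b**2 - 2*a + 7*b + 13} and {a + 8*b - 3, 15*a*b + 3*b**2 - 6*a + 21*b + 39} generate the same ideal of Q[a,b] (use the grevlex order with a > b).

No, the ideals differ.

Since reduced Gröbner bases are canonical representatives of ideals under a given ordering, it suffices to compute and compare them.
Buchberger on the first generating set:
f_1 = -a + 1, LT = a.
f_2 = 5*a*b + b**2 - 2*a + 7*b + 13, LT = a*b.

S(f_1,f_2): lcm = a*b. S = -1/5*b**2 + 2/5*a - 12/5*b - 13/5.
  leading term b**2: no divisor's leading term divides it; move -1/5*b**2 to the remainder.
  leading term a: subtract (-2/5)·f_1 from 2/5*a - 12/5*b - 13/5 → -12/5*b - 11/5
  leading term b: no divisor's leading term divides it; move -12/5*b to the remainder.
  leading term 1: no divisor's leading term divides it; move -11/5 to the remainder.
  remainder -1/5*b**2 - 12/5*b - 11/5 ≠ 0; add g_3 = -1/5*b**2 - 12/5*b - 11/5 to the basis.

The other S-polynomials (S(f_1,g_3), S(f_2,g_3)) all reduce to 0 modulo the current basis, so we have a Gröbner basis.
Inter-reduce: drop elements whose leading term is divisible by another's, tail-reduce, and make monic.
Reduced Gröbner basis: {b**2 + 12*b + 11, a - 1}.

Buchberger on the second generating set:
h_1 = a + 8*b - 3, LT = a.
h_2 = 15*a*b + 3*b**2 - 6*a + 21*b + 39, LT = a*b.

S(h_1,h_2): lcm = a*b. S = 39/5*b**2 + 2/5*a - 22/5*b - 13/5.
  leading term b**2: no divisor's leading term divides it; move 39/5*b**2 to the remainder.
  leading term a: subtract (2/5)·h_1 from 2/5*a - 22/5*b - 13/5 → -38/5*b - 7/5
  leading term b: no divisor's leading term divides it; move -38/5*b to the remainder.
  leading term 1: no divisor's leading term divides it; move -7/5 to the remainder.
  remainder 39/5*b**2 - 38/5*b - 7/5 ≠ 0; add k_3 = 39/5*b**2 - 38/5*b - 7/5 to the basis.

The other S-polynomials (S(h_1,k_3), S(h_2,k_3)) all reduce to 0 modulo the current basis, so we have a Gröbner basis.
Inter-reduce: drop elements whose leading term is divisible by another's, tail-reduce, and make monic.
Reduced Gröbner basis: {b**2 - 38/39*b - 7/39, a + 8*b - 3}.

These differ, so the ideals are not equal.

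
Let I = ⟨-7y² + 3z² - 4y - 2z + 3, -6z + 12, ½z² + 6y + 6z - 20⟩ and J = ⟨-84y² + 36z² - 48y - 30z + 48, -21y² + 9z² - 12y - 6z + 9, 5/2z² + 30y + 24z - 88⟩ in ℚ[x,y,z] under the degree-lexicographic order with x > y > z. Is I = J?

Two ideals are equal iff their reduced Gröbner bases coincide (the reduced basis is unique for a fixed ordering).
Buchberger on the first generating set:
f_1 = -7y² + 3z² - 4y - 2z + 3, LT = y².
f_2 = -6z + 12, LT = z.
f_3 = ½z² + 6y + 6z - 20, LT = z².

S(f_2,f_3): lcm = z². S = -12y - 14z + 40.
  leading term y: no divisor's leading term divides it; move -12y to the remainder.
  leading term z: subtract (7/3)·f_2 from -14z + 40 → 12
  leading term 1: no divisor's leading term divides it; move 12 to the remainder.
  remainder -12y + 12 ≠ 0; add g_4 = -12y + 12 to the basis.

The other S-polynomials (S(f_1,f_2), S(f_1,f_3), S(f_1,g_4), S(f_2,g_4), S(f_3,g_4)) all reduce to 0 modulo the current basis, so we have a Gröbner basis.
Inter-reduce: drop elements whose leading term is divisible by another's, tail-reduce, and make monic.
Reduced Gröbner basis: {y - 1, z - 2}.

Buchberger on the second generating set:
h_1 = -84y² + 36z² - 48y - 30z + 48, LT = y².
h_2 = -21y² + 9z² - 12y - 6z + 9, LT = y².
h_3 = 5/2z² + 30y + 24z - 88, LT = z².

S(h_1,h_2): lcm = y². S = 1/14z - 1/7.
  leading term z: no divisor's leading term divides it; move 1/14z to the remainder.
  leading term 1: no divisor's leading term divides it; move -1/7 to the remainder.
  remainder 1/14z - 1/7 ≠ 0; add k_4 = 1/14z - 1/7 to the basis.

S(h_3,k_4): lcm = z². S = 12y + 58/5z - 176/5.
  leading term y: no divisor's leading term divides it; move 12y to the remainder.
  leading term z: subtract (812/5)·k_4 from 58/5z - 176/5 → -12
  leading term 1: no divisor's leading term divides it; move -12 to the remainder.
  remainder 12y - 12 ≠ 0; add k_5 = 12y - 12 to the basis.

The other S-polynomials (S(h_1,h_3), S(h_2,h_3), S(h_1,k_4), S(h_2,k_4), S(h_1,k_5), S(h_2,k_5), S(h_3,k_5), S(k_4,k_5)) all reduce to 0 modulo the current basis, so we have a Gröbner basis.
Inter-reduce: drop elements whose leading term is divisible by another's, tail-reduce, and make monic.
Reduced Gröbner basis: {y - 1, z - 2}.

Same reduced basis, so the two generating sets span the same ideal.

Yes, the ideals are equal.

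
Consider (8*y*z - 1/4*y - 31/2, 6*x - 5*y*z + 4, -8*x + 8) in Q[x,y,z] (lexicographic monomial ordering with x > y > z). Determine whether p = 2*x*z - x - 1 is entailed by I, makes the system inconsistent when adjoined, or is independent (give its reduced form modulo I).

2*x*z - x - 1 lies in I (it reduces to 0).

First compute the reduced Gröbner basis of I by Buchberger's algorithm.
f_1 = 8*y*z - 1/4*y - 31/2, LT = y*z.
f_2 = 6*x - 5*y*z + 4, LT = x.
f_3 = -8*x + 8, LT = x.

S(f_2,f_3): lcm = x. S = -5/6*y*z + 5/3.
  leading term y*z: subtract (-5/48)·f_1 from -5/6*y*z + 5/3 → -5/192*y + 5/96
  leading term y: no divisor's leading term divides it; move -5/192*y to the remainder.
  leading term 1: no divisor's leading term divides it; move 5/96 to the remainder.
  remainder -5/192*y + 5/96 ≠ 0; add h_4 = -5/192*y + 5/96 to the basis.

S(f_1,h_4): lcm = y*z. S = -1/32*y + 2*z - 31/16.
  leading term y: subtract (6/5)·h_4 from -1/32*y + 2*z - 31/16 → 2*z - 2
  leading term z: no divisor's leading term divides it; move 2*z to the remainder.
  leading term 1: no divisor's leading term divides it; move -2 to the remainder.
  remainder 2*z - 2 ≠ 0; add h_5 = 2*z - 2 to the basis.

The other S-polynomials (S(f_1,f_2), S(f_1,f_3), S(f_2,h_4), S(f_3,h_4), S(f_1,h_5), S(f_2,h_5), S(f_3,h_5), S(h_4,h_5)) all reduce to 0 modulo the current basis, so we have a Gröbner basis.
Inter-reduce: drop elements whose leading term is divisible by another's, tail-reduce, and make monic.
Reduced Gröbner basis: {x - 1, y - 2, z - 1}.
Label its elements g_1 = x - 1, g_2 = y - 2, g_3 = z - 1.

Reduce p = 2*x*z - x - 1 modulo G:
  leading term x*z: subtract (2*z)·g_1 from 2*x*z - x - 1 → -x + 2*z - 1
  leading term x: subtract (-1)·g_1 from -x + 2*z - 1 → 2*z - 2
  leading term z: subtract (2)·g_3 from 2*z - 2 → 0
  normal form = 0.
Since the normal form is 0, p ∈ I.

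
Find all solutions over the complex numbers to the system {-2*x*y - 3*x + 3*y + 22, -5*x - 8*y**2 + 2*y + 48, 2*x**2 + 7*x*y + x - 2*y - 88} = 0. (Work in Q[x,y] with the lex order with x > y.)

{(4, 2)}

Compute a lex Gröbner basis by Buchberger's algorithm.
f_1 = -2*x*y - 3*x + 3*y + 22, LT = x*y.
f_2 = -5*x - 8*y**2 + 2*y + 48, LT = x.
f_3 = 2*x**2 + 7*x*y + x - 2*y - 88, LT = x**2.

S(f_1,f_2): lcm = x*y. S = 3/2*x - 8/5*y**3 + 2/5*y**2 + 81/10*y - 11.
  reduce S modulo (f_1, f_2, f_3):
  remainder -8/5*y**3 - 2*y**2 + 87/10*y + 17/5 ≠ 0; add h_4 = -8/5*y**3 - 2*y**2 + 87/10*y + 17/5 to the basis.

S(f_1,f_3): lcm = x**2*y. S = 3/2*x**2 - 7/2*x*y**2 - 2*x*y - 11*x + y**2 + 44*y.
  reduce S modulo (f_1, f_2, f_3, h_4):
  remainder 459/100*y**2 - 2567/200*y + 731/100 ≠ 0; add h_5 = 459/100*y**2 - 2567/200*y + 731/100 to the basis.

S(f_2,f_3): lcm = x**2. S = 8/5*x*y**2 - 39/10*x*y - 101/10*x + y + 44.
  reduce S modulo (f_1, f_2, f_3, h_4, h_5):
  remainder 1999/108*y - 1999/54 ≠ 0; add h_6 = 1999/108*y - 1999/54 to the basis.

The other S-polynomials (S(f_1,h_4), S(f_2,h_4), S(f_3,h_4), S(f_1,h_5), S(f_2,h_5), S(f_3,h_5), S(h_4,h_5), S(f_1,h_6), S(f_2,h_6), S(f_3,h_6), S(h_4,h_6), S(h_5,h_6)) all reduce to 0 modulo the current basis, so we have a Gröbner basis.
Inter-reduce: drop elements whose leading term is divisible by another's, tail-reduce, and make monic.
Reduced Gröbner basis: {x - 4, y - 2}.

The lex basis is triangular: the last element involves only y. Solving y - 2 = 0 gives y ∈ {2}; substituting each value into the earlier elements determines the remaining variables.
  y = 2: the earlier basis element becomes x - 4 = 0, giving x = 4 — point (4, 2).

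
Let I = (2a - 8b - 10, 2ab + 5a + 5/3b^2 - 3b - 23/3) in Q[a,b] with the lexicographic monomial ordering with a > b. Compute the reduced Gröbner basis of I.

f_1 = 2a - 8b - 10, LT = a.
f_2 = 2ab + 5a + 5/3b^2 - 3b - 23/3, LT = ab.

S(f_1,f_2): lcm = ab. S = -5/2a - 29/6b^2 - 7/2b + 23/6.
  reduce S modulo (f_1, f_2):
  remainder -29/6b^2 - 27/2b - 26/3 ≠ 0; add g_3 = -29/6b^2 - 27/2b - 26/3 to the basis.

The other S-polynomials (S(f_1,g_3), S(f_2,g_3)) all reduce to 0 modulo the current basis, so we have a Gröbner basis.
Inter-reduce: drop elements whose leading term is divisible by another's, tail-reduce, and make monic.

G = {a - 4b - 5, b^2 + 81/29b + 52/29}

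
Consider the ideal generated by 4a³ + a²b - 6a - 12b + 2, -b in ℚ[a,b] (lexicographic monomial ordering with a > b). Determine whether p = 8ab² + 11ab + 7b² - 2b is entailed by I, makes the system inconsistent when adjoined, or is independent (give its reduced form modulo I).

First compute the reduced Gröbner basis of I by Buchberger's algorithm.
f_1 = 4a³ + a²b - 6a - 12b + 2, LT = a³.
f_2 = -b, LT = b.

S(f_1,f_2): leading monomials are coprime, so the S-polynomial reduces to 0 (Buchberger's first criterion).
Every S-polynomial of the final basis reduces to 0, so we have a Gröbner basis.
Inter-reduce: drop elements whose leading term is divisible by another's, tail-reduce, and make monic.
Reduced Gröbner basis: {a³ - 3/2a + ½, b}.
Label its elements g_1 = a³ - 3/2a + ½, g_2 = b.

Reduce p = 8ab² + 11ab + 7b² - 2b modulo G:
  leading term ab²: subtract (8ab)·g_2 from 8ab² + 11ab + 7b² - 2b → 11ab + 7b² - 2b
  leading term ab: subtract (11a)·g_2 from 11ab + 7b² - 2b → 7b² - 2b
  leading term b²: subtract (7b)·g_2 from 7b² - 2b → -2b
  leading term b: subtract (-2)·g_2 from -2b → 0
  normal form = 0.
Since the normal form is 0, p ∈ I.

8ab² + 11ab + 7b² - 2b lies in I (it reduces to 0).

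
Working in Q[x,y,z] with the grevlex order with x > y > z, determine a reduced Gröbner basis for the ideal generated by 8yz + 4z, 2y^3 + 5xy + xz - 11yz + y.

f_1 = 8yz + 4z, LT = yz.
f_2 = 2y^3 + 5xy + xz - 11yz + y, LT = y^3.

S(f_1,f_2): lcm = y^3z. S = -5/2xyz + 1/2y^2z - 1/2xz^2 + 11/2yz^2 - 1/2yz.
  leading term xyz: subtract (-5/16x)·f_1 from -5/2xyz + 1/2y^2z - 1/2xz^2 + 11/2yz^2 - 1/2yz → 1/2y^2z - 1/2xz^2 + 11/2yz^2 + 5/4xz - 1/2yz
  leading term y^2z: subtract (1/16y)·f_1 from 1/2y^2z - 1/2xz^2 + 11/2yz^2 + 5/4xz - 1/2yz → -1/2xz^2 + 11/2yz^2 + 5/4xz - 3/4yz
  leading term xz^2: no divisor's leading term divides it; move -1/2xz^2 to the remainder.
  leading term yz^2: subtract (11/16z)·f_1 from 11/2yz^2 + 5/4xz - 3/4yz → 5/4xz - 3/4yz - 11/4z^2
  leading term xz: no divisor's leading term divides it; move 5/4xz to the remainder.
  leading term yz: subtract (-3/32)·f_1 from -3/4yz - 11/4z^2 → -11/4z^2 + 3/8z
  leading term z^2: no divisor's leading term divides it; move -11/4z^2 to the remainder.
  leading term z: no divisor's leading term divides it; move 3/8z to the remainder.
  remainder -1/2xz^2 + 5/4xz - 11/4z^2 + 3/8z ≠ 0; add g_3 = -1/2xz^2 + 5/4xz - 11/4z^2 + 3/8z to the basis.

S(f_1,g_3): lcm = xyz^2. S = 5/2xyz + 1/2xz^2 - 11/2yz^2 + 3/4yz.
  leading term xyz: subtract (5/16x)·f_1 from 5/2xyz + 1/2xz^2 - 11/2yz^2 + 3/4yz → 1/2xz^2 - 11/2yz^2 - 5/4xz + 3/4yz
  leading term xz^2: subtract (-1)·g_3 from 1/2xz^2 - 11/2yz^2 - 5/4xz + 3/4yz → -11/2yz^2 + 3/4yz - 11/4z^2 + 3/8z
  leading term yz^2: subtract (-11/16z)·f_1 from -11/2yz^2 + 3/4yz - 11/4z^2 + 3/8z → 3/4yz + 3/8z
  leading term yz: subtract (3/32)·f_1 from 3/4yz + 3/8z → 0
  remainder 0.

S(f_2,g_3): leading monomials are coprime, so the S-polynomial reduces to 0 (Buchberger's first criterion).
Every S-polynomial of the final basis reduces to 0, so we have a Gröbner basis.

G = {y^3 + 5/2xy + 1/2xz + 1/2y + 11/4z, xz^2 - 5/2xz + 11/2z^2 - 3/4z, yz + 1/2z}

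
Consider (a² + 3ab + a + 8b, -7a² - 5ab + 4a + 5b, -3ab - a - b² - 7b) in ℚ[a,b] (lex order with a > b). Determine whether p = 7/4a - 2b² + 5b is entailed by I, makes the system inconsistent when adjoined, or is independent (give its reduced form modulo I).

First compute the reduced Gröbner basis of I by Buchberger's algorithm.
f_1 = a² + 3ab + a + 8b, LT = a².
f_2 = -7a² - 5ab + 4a + 5b, LT = a².
f_3 = -3ab - a - b² - 7b, LT = ab.

S(f_1,f_2): lcm = a². S = 16/7ab + 11/7a + 61/7b.
  reduce S modulo (f_1, f_2, f_3):
  remainder 17/21a - 16/21b² + 71/21b ≠ 0; add h_4 = 17/21a - 16/21b² + 71/21b to the basis.

S(f_1,f_3): lcm = a²b. S = -⅓a² + 8/3ab² - 4/3ab + 8b².
  reduce S modulo (f_1, f_2, f_3, h_4):
  remainder -8/9b³ + 49/17b² + 371/153b ≠ 0; add h_5 = -8/9b³ + 49/17b² + 371/153b to the basis.

S(f_2,f_3): lcm = a²b. S = -⅓a² + 8/21ab² - 61/21ab - 5/7b².
  reduce S modulo (f_1, f_2, f_3, h_4, h_5):
  remainder -46/119b² + 338/119b ≠ 0; add h_6 = -46/119b² + 338/119b to the basis.

S(f_1,h_4): lcm = a². S = 16/17ab² - 20/17ab + a + 8b.
  reduce S modulo (f_1, f_2, f_3, h_4, h_5, h_6):
  remainder -2049/391b ≠ 0; add h_7 = -2049/391b to the basis.

The other S-polynomials (S(f_2,h_4), S(f_3,h_4), S(f_1,h_5), S(f_2,h_5), S(f_3,h_5), S(h_4,h_5), S(f_1,h_6), S(f_2,h_6), S(f_3,h_6), S(h_4,h_6), S(h_5,h_6), S(f_1,h_7), S(f_2,h_7), S(f_3,h_7), S(h_4,h_7), S(h_5,h_7), S(h_6,h_7)) all reduce to 0 modulo the current basis, so we have a Gröbner basis.
Inter-reduce: drop elements whose leading term is divisible by another's, tail-reduce, and make monic.
Reduced Gröbner basis: {a, b}.
Label its elements g_1 = a, g_2 = b.

Reduce p = 7/4a - 2b² + 5b modulo G:
  leading term a: subtract (7/4)·g_1 from 7/4a - 2b² + 5b → -2b² + 5b
  leading term b²: subtract (-2b)·g_2 from -2b² + 5b → 5b
  leading term b: subtract (5)·g_2 from 5b → 0
  normal form = 0.
Since the normal form is 0, p ∈ I.

7/4a - 2b² + 5b lies in I (it reduces to 0).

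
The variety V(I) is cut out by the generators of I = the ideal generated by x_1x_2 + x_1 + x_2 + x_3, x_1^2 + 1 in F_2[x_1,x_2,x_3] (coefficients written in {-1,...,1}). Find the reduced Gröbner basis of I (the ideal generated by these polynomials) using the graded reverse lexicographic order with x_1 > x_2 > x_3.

G = {x_1^2 + 1, x_1x_2 + x_1 + x_2 + x_3, x_1x_3 + x_1 + x_3 + 1, x_3^2 + 1}

f_1 = x_1x_2 + x_1 + x_2 + x_3, LT = x_1x_2.
f_2 = x_1^2 + 1, LT = x_1^2.

S(f_1,f_2): lcm = x_1^2x_2. S = x_1^2 + x_1x_2 + x_1x_3 + x_2.
  leading term x_1^2: subtract (1)·f_2 from x_1^2 + x_1x_2 + x_1x_3 + x_2 → x_1x_2 + x_1x_3 + x_2 + 1
  leading term x_1x_2: subtract (1)·f_1 from x_1x_2 + x_1x_3 + x_2 + 1 → x_1x_3 + x_1 + x_3 + 1
  leading term x_1x_3: no divisor's leading term divides it; move x_1x_3 to the remainder.
  leading term x_1: no divisor's leading term divides it; move x_1 to the remainder.
  leading term x_3: no divisor's leading term divides it; move x_3 to the remainder.
  leading term 1: no divisor's leading term divides it; move 1 to the remainder.
  remainder x_1x_3 + x_1 + x_3 + 1 ≠ 0; add g_3 = x_1x_3 + x_1 + x_3 + 1 to the basis.

S(f_1,g_3): lcm = x_1x_2x_3. S = x_1x_2 + x_1x_3 + x_3^2 + x_2.
  leading term x_1x_2: subtract (1)·f_1 from x_1x_2 + x_1x_3 + x_3^2 + x_2 → x_1x_3 + x_3^2 + x_1 + x_3
  leading term x_1x_3: subtract (1)·g_3 from x_1x_3 + x_3^2 + x_1 + x_3 → x_3^2 + 1
  leading term x_3^2: no divisor's leading term divides it; move x_3^2 to the remainder.
  leading term 1: no divisor's leading term divides it; move 1 to the remainder.
  remainder x_3^2 + 1 ≠ 0; add g_4 = x_3^2 + 1 to the basis.

The other S-polynomials (S(f_2,g_3), S(f_1,g_4), S(f_2,g_4), S(g_3,g_4)) all reduce to 0 modulo the current basis, so we have a Gröbner basis.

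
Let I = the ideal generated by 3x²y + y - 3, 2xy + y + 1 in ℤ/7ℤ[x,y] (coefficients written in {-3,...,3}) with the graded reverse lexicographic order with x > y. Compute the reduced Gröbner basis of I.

G = {x - 2, y + 3}

f_1 = 3x²y + y - 3, LT = x²y.
f_2 = 2xy + y + 1, LT = xy.

S(f_1,f_2): lcm = x²y. S = 3xy + 3x - 2y - 1.
  reduce S modulo (f_1, f_2):
  remainder 3x + 1 ≠ 0; add g_3 = 3x + 1 to the basis.

S(f_1,g_3): lcm = x²y. S = 2xy - 2y - 1.
  reduce S modulo (f_1, f_2, g_3):
  remainder -3y - 2 ≠ 0; add g_4 = -3y - 2 to the basis.

The other S-polynomials (S(f_2,g_3), S(f_1,g_4), S(f_2,g_4), S(g_3,g_4)) all reduce to 0 modulo the current basis, so we have a Gröbner basis.
Inter-reduce: drop elements whose leading term is divisible by another's, tail-reduce, and make monic.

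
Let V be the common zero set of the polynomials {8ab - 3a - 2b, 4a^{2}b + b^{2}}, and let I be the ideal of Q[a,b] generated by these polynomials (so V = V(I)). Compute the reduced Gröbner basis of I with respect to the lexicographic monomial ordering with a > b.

f_1 = 8ab - 3a - 2b, LT = ab.
f_2 = 4a^{2}b + b^{2}, LT = a^{2}b.

S(f_1,f_2): lcm = a^{2}b. S = -\tfrac{3}{8}a^{2} - \tfrac{1}{4}ab - \tfrac{1}{4}b^{2}.
  leading term a^{2}: no divisor's leading term divides it; move -\tfrac{3}{8}a^{2} to the remainder.
  leading term ab: subtract (-\tfrac{1}{32})·f_1 from -\tfrac{1}{4}ab - \tfrac{1}{4}b^{2} → -\tfrac{3}{32}a - \tfrac{1}{4}b^{2} - \tfrac{1}{16}b
  leading term a: no divisor's leading term divides it; move -\tfrac{3}{32}a to the remainder.
  leading term b^{2}: no divisor's leading term divides it; move -\tfrac{1}{4}b^{2} to the remainder.
  leading term b: no divisor's leading term divides it; move -\tfrac{1}{16}b to the remainder.
  remainder -\tfrac{3}{8}a^{2} - \tfrac{3}{32}a - \tfrac{1}{4}b^{2} - \tfrac{1}{16}b ≠ 0; add g_3 = -\tfrac{3}{8}a^{2} - \tfrac{3}{32}a - \tfrac{1}{4}b^{2} - \tfrac{1}{16}b to the basis.

S(f_1,g_3): lcm = a^{2}b. S = -\tfrac{3}{8}a^{2} - \tfrac{1}{2}ab - \tfrac{2}{3}b^{3} - \tfrac{1}{6}b^{2}.
  leading term a^{2}: subtract (1)·g_3 from -\tfrac{3}{8}a^{2} - \tfrac{1}{2}ab - \tfrac{2}{3}b^{3} - \tfrac{1}{6}b^{2} → -\tfrac{1}{2}ab + \tfrac{3}{32}a - \tfrac{2}{3}b^{3} + \tfrac{1}{12}b^{2} + \tfrac{1}{16}b
  leading term ab: subtract (-\tfrac{1}{16})·f_1 from -\tfrac{1}{2}ab + \tfrac{3}{32}a - \tfrac{2}{3}b^{3} + \tfrac{1}{12}b^{2} + \tfrac{1}{16}b → -\tfrac{3}{32}a - \tfrac{2}{3}b^{3} + \tfrac{1}{12}b^{2} - \tfrac{1}{16}b
  leading term a: no divisor's leading term divides it; move -\tfrac{3}{32}a to the remainder.
  leading term b^{3}: no divisor's leading term divides it; move -\tfrac{2}{3}b^{3} to the remainder.
  leading term b^{2}: no divisor's leading term divides it; move \tfrac{1}{12}b^{2} to the remainder.
  leading term b: no divisor's leading term divides it; move -\tfrac{1}{16}b to the remainder.
  remainder -\tfrac{3}{32}a - \tfrac{2}{3}b^{3} + \tfrac{1}{12}b^{2} - \tfrac{1}{16}b ≠ 0; add g_4 = -\tfrac{3}{32}a - \tfrac{2}{3}b^{3} + \tfrac{1}{12}b^{2} - \tfrac{1}{16}b to the basis.

S(f_1,g_4): lcm = ab. S = -\tfrac{3}{8}a - \tfrac{64}{9}b^{4} + \tfrac{8}{9}b^{3} - \tfrac{2}{3}b^{2} - \tfrac{1}{4}b.
  leading term a: subtract (4)·g_4 from -\tfrac{3}{8}a - \tfrac{64}{9}b^{4} + \tfrac{8}{9}b^{3} - \tfrac{2}{3}b^{2} - \tfrac{1}{4}b → -\tfrac{64}{9}b^{4} + \tfrac{32}{9}b^{3} - b^{2}
  leading term b^{4}: no divisor's leading term divides it; move -\tfrac{64}{9}b^{4} to the remainder.
  leading term b^{3}: no divisor's leading term divides it; move \tfrac{32}{9}b^{3} to the remainder.
  leading term b^{2}: no divisor's leading term divides it; move -b^{2} to the remainder.
  remainder -\tfrac{64}{9}b^{4} + \tfrac{32}{9}b^{3} - b^{2} ≠ 0; add g_5 = -\tfrac{64}{9}b^{4} + \tfrac{32}{9}b^{3} - b^{2} to the basis.

The other S-polynomials (S(f_2,g_3), S(f_2,g_4), S(g_3,g_4), S(f_1,g_5), S(f_2,g_5), S(g_3,g_5), S(g_4,g_5)) all reduce to 0 modulo the current basis, so we have a Gröbner basis.
Inter-reduce: drop elements whose leading term is divisible by another's, tail-reduce, and make monic.

G = {a + \tfrac{64}{9}b^{3} - \tfrac{8}{9}b^{2} + \tfrac{2}{3}b, b^{4} - \tfrac{1}{2}b^{3} + \tfrac{9}{64}b^{2}}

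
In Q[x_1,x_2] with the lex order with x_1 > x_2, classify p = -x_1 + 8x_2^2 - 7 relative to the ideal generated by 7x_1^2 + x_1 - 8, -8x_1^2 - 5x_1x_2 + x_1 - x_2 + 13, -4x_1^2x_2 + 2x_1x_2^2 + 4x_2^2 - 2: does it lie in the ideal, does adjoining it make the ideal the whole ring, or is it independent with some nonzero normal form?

First compute the reduced Gröbner basis of I by Buchberger's algorithm.
f_1 = 7x_1^2 + x_1 - 8, LT = x_1^2.
f_2 = -8x_1^2 - 5x_1x_2 + x_1 - x_2 + 13, LT = x_1^2.
f_3 = -4x_1^2x_2 + 2x_1x_2^2 + 4x_2^2 - 2, LT = x_1^2x_2.

S(f_1,f_2): lcm = x_1^2. S = -5/8x_1x_2 + 15/56x_1 - 1/8x_2 + 27/56.
  leading term x_1x_2: no divisor's leading term divides it; move -5/8x_1x_2 to the remainder.
  leading term x_1: no divisor's leading term divides it; move 15/56x_1 to the remainder.
  leading term x_2: no divisor's leading term divides it; move -1/8x_2 to the remainder.
  leading term 1: no divisor's leading term divides it; move 27/56 to the remainder.
  remainder -5/8x_1x_2 + 15/56x_1 - 1/8x_2 + 27/56 ≠ 0; add h_4 = -5/8x_1x_2 + 15/56x_1 - 1/8x_2 + 27/56 to the basis.

S(f_1,f_3): lcm = x_1^2x_2. S = 1/2x_1x_2^2 + 1/7x_1x_2 + x_2^2 - 8/7x_2 - 1/2.
  leading term x_1x_2^2: subtract (-4/5x_2)·h_4 from 1/2x_1x_2^2 + 1/7x_1x_2 + x_2^2 - 8/7x_2 - 1/2 → 5/14x_1x_2 + 9/10x_2^2 - 53/70x_2 - 1/2
  leading term x_1x_2: subtract (-4/7)·h_4 from 5/14x_1x_2 + 9/10x_2^2 - 53/70x_2 - 1/2 → 15/98x_1 + 9/10x_2^2 - 29/35x_2 - 11/49
  leading term x_1: no divisor's leading term divides it; move 15/98x_1 to the remainder.
  leading term x_2^2: no divisor's leading term divides it; move 9/10x_2^2 to the remainder.
  leading term x_2: no divisor's leading term divides it; move -29/35x_2 to the remainder.
  leading term 1: no divisor's leading term divides it; move -11/49 to the remainder.
  remainder 15/98x_1 + 9/10x_2^2 - 29/35x_2 - 11/49 ≠ 0; add h_5 = 15/98x_1 + 9/10x_2^2 - 29/35x_2 - 11/49 to the basis.

S(f_1,h_4): lcm = x_1^2x_2. S = 3/7x_1^2 - 2/35x_1x_2 + 27/35x_1 - 8/7x_2.
  leading term x_1^2: subtract (3/49)·f_1 from 3/7x_1^2 - 2/35x_1x_2 + 27/35x_1 - 8/7x_2 → -2/35x_1x_2 + 174/245x_1 - 8/7x_2 + 24/49
  leading term x_1x_2: subtract (16/175)·h_4 from -2/35x_1x_2 + 174/245x_1 - 8/7x_2 + 24/49 → 24/35x_1 - 198/175x_2 + 78/175
  leading term x_1: subtract (112/25)·h_5 from 24/35x_1 - 198/175x_2 + 78/175 → -504/125x_2^2 + 2258/875x_2 + 254/175
  leading term x_2^2: no divisor's leading term divides it; move -504/125x_2^2 to the remainder.
  leading term x_2: no divisor's leading term divides it; move 2258/875x_2 to the remainder.
  leading term 1: no divisor's leading term divides it; move 254/175 to the remainder.
  remainder -504/125x_2^2 + 2258/875x_2 + 254/175 ≠ 0; add h_6 = -504/125x_2^2 + 2258/875x_2 + 254/175 to the basis.

S(f_1,h_5): lcm = x_1^2. S = -147/25x_1x_2^2 + 406/75x_1x_2 + 169/105x_1 - 8/7.
  leading term x_1x_2^2: subtract (1176/125x_2)·h_4 from -147/25x_1x_2^2 + 406/75x_1x_2 + 169/105x_1 - 8/7 → 217/75x_1x_2 + 169/105x_1 + 147/125x_2^2 - 567/125x_2 - 8/7
  leading term x_1x_2: subtract (-1736/375)·h_4 from 217/75x_1x_2 + 169/105x_1 + 147/125x_2^2 - 567/125x_2 - 8/7 → 1496/525x_1 + 147/125x_2^2 - 1918/375x_2 + 953/875
  leading term x_1: subtract (20944/1125)·h_5 from 1496/525x_1 + 147/125x_2^2 - 1918/375x_2 + 953/875 → -9737/625x_2^2 + 57998/5625x_2 + 5927/1125
  leading term x_2^2: subtract (1391/360)·h_6 from -9737/625x_2^2 + 57998/5625x_2 + 5927/1125 → 1189/3500x_2 - 1189/3500
  leading term x_2: no divisor's leading term divides it; move 1189/3500x_2 to the remainder.
  leading term 1: no divisor's leading term divides it; move -1189/3500 to the remainder.
  remainder 1189/3500x_2 - 1189/3500 ≠ 0; add h_7 = 1189/3500x_2 - 1189/3500 to the basis.

The other S-polynomials (S(f_2,f_3), S(f_2,h_4), S(f_3,h_4), S(f_2,h_5), S(f_3,h_5), S(h_4,h_5), S(f_1,h_6), S(f_2,h_6), S(f_3,h_6), S(h_4,h_6), S(h_5,h_6), S(f_1,h_7), S(f_2,h_7), S(f_3,h_7), S(h_4,h_7), S(h_5,h_7), S(h_6,h_7)) all reduce to 0 modulo the current basis, so we have a Gröbner basis.
Inter-reduce: drop elements whose leading term is divisible by another's, tail-reduce, and make monic.
Reduced Gröbner basis: {x_1 - 1, x_2 - 1}.
Label its elements g_1 = x_1 - 1, g_2 = x_2 - 1.

Reduce p = -x_1 + 8x_2^2 - 7 modulo G:
  leading term x_1: subtract (-1)·g_1 from -x_1 + 8x_2^2 - 7 → 8x_2^2 - 8
  leading term x_2^2: subtract (8x_2)·g_2 from 8x_2^2 - 8 → 8x_2 - 8
  leading term x_2: subtract (8)·g_2 from 8x_2 - 8 → 0
  normal form = 0.
Since the normal form is 0, p ∈ I.

-x_1 + 8x_2^2 - 7 lies in I (it reduces to 0).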